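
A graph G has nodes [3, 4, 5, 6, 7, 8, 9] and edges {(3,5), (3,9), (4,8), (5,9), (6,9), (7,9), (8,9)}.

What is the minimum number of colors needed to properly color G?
χ(G) = 3

Clique number ω(G) = 3 (lower bound: χ ≥ ω).
The clique on [3, 5, 9] has size 3, forcing χ ≥ 3, and the coloring below uses 3 colors, so χ(G) = 3.
A valid 3-coloring: color 1: [4, 9]; color 2: [3, 6, 7, 8]; color 3: [5].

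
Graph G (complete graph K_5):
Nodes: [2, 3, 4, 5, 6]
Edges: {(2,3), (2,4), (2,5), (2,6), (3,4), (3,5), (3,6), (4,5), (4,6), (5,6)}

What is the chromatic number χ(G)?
χ(G) = 5

Clique number ω(G) = 5 (lower bound: χ ≥ ω).
The clique on [2, 3, 4, 5, 6] has size 5, forcing χ ≥ 5, and the coloring below uses 5 colors, so χ(G) = 5.
A valid 5-coloring: color 1: [2]; color 2: [5]; color 3: [3]; color 4: [6]; color 5: [4].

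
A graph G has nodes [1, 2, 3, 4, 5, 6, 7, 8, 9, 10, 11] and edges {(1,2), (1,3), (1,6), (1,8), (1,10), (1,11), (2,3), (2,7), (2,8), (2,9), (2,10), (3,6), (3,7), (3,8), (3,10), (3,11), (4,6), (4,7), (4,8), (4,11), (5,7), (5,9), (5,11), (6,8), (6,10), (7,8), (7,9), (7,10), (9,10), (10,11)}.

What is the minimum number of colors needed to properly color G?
χ(G) = 4

Clique number ω(G) = 4 (lower bound: χ ≥ ω).
The clique on [2, 7, 9, 10] has size 4, forcing χ ≥ 4, and the coloring below uses 4 colors, so χ(G) = 4.
A valid 4-coloring: color 1: [5, 8, 10]; color 2: [3, 4, 9]; color 3: [1, 7]; color 4: [2, 6, 11].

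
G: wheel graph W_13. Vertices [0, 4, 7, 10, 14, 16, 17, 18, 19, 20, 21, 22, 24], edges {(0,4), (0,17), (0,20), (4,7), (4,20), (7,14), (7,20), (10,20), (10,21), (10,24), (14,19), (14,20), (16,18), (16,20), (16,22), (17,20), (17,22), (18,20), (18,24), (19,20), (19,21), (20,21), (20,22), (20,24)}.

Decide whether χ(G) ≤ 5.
Yes, G is 5-colorable

A valid 5-coloring: color 1: [20]; color 2: [4, 14, 16, 17, 21, 24]; color 3: [0, 7, 10, 18, 19, 22].
(χ(G) = 3 ≤ 5.)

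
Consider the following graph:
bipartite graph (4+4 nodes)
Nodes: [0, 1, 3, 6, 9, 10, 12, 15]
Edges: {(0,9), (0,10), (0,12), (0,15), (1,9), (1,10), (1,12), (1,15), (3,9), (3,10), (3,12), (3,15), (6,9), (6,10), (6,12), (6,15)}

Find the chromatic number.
χ(G) = 2

Clique number ω(G) = 2 (lower bound: χ ≥ ω).
The graph is bipartite (no odd cycle), so 2 colors suffice: χ(G) = 2.
A valid 2-coloring: color 1: [9, 10, 12, 15]; color 2: [0, 1, 3, 6].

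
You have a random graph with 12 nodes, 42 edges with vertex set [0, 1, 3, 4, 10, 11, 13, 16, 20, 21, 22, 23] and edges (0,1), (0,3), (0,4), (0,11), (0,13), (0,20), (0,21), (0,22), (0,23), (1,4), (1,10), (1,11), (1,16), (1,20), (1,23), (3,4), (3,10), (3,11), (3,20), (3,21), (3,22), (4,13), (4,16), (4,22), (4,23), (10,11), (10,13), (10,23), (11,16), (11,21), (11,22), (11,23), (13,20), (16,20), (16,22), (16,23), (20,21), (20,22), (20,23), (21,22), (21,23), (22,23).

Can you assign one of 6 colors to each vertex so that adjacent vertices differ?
A valid 6-coloring: color 1: [3, 13, 23]; color 2: [0, 10, 16]; color 3: [4, 11, 20]; color 4: [1, 22]; color 5: [21].
(χ(G) = 5 ≤ 6.)

Yes, G is 6-colorable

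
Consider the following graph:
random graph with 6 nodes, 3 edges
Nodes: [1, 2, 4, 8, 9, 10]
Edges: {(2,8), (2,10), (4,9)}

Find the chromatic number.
Clique number ω(G) = 2 (lower bound: χ ≥ ω).
The graph is bipartite (no odd cycle), so 2 colors suffice: χ(G) = 2.
A valid 2-coloring: color 1: [1, 2, 4]; color 2: [8, 9, 10].

χ(G) = 2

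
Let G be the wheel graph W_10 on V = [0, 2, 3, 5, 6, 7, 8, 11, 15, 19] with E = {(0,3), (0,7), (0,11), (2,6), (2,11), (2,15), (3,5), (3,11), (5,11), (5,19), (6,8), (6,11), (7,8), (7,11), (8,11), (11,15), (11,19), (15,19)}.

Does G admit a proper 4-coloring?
Yes, G is 4-colorable

A valid 4-coloring: color 1: [11]; color 2: [3, 6, 7, 15]; color 3: [0, 2, 8, 19]; color 4: [5].
(χ(G) = 4 ≤ 4.)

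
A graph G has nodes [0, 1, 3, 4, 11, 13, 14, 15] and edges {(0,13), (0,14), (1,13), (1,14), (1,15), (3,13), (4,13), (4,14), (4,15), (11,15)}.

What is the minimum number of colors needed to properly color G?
Clique number ω(G) = 2 (lower bound: χ ≥ ω).
The graph is bipartite (no odd cycle), so 2 colors suffice: χ(G) = 2.
A valid 2-coloring: color 1: [13, 14, 15]; color 2: [0, 1, 3, 4, 11].

χ(G) = 2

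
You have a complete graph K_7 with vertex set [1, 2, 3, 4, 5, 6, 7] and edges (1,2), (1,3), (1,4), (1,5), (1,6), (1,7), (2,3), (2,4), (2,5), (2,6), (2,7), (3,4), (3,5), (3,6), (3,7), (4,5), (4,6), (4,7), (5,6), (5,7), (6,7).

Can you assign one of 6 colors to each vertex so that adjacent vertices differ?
The clique on vertices [1, 2, 3, 4, 5, 6, 7] has size 7 > 6, so it alone needs 7 colors.

No, G is not 6-colorable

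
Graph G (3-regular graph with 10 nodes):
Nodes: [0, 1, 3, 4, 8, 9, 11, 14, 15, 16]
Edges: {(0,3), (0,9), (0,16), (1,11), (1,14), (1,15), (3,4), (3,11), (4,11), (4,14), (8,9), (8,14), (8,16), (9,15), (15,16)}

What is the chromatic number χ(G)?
χ(G) = 3

Clique number ω(G) = 3 (lower bound: χ ≥ ω).
The clique on [3, 4, 11] has size 3, forcing χ ≥ 3, and the coloring below uses 3 colors, so χ(G) = 3.
A valid 3-coloring: color 1: [0, 1, 4, 8]; color 2: [3, 9, 14, 16]; color 3: [11, 15].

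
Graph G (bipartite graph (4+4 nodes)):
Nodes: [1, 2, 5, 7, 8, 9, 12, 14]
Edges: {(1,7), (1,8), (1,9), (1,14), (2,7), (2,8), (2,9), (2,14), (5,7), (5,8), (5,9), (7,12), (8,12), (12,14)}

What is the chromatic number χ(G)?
Clique number ω(G) = 2 (lower bound: χ ≥ ω).
The graph is bipartite (no odd cycle), so 2 colors suffice: χ(G) = 2.
A valid 2-coloring: color 1: [1, 2, 5, 12]; color 2: [7, 8, 9, 14].

χ(G) = 2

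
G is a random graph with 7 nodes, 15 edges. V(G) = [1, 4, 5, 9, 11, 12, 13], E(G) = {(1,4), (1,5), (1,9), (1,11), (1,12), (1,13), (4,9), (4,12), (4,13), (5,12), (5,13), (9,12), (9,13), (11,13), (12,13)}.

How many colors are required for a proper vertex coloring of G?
χ(G) = 5

Clique number ω(G) = 5 (lower bound: χ ≥ ω).
The clique on [1, 4, 9, 12, 13] has size 5, forcing χ ≥ 5, and the coloring below uses 5 colors, so χ(G) = 5.
A valid 5-coloring: color 1: [1]; color 2: [13]; color 3: [11, 12]; color 4: [4, 5]; color 5: [9].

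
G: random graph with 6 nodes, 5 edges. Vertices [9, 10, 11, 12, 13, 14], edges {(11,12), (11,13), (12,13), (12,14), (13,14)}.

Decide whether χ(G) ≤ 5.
A valid 5-coloring: color 1: [9, 10, 13]; color 2: [12]; color 3: [11, 14].
(χ(G) = 3 ≤ 5.)

Yes, G is 5-colorable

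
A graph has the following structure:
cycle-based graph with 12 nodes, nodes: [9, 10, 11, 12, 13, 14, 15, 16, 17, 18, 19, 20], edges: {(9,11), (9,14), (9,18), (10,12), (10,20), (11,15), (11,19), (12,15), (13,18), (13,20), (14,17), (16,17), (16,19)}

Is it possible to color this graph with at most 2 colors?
A valid 2-coloring: color 1: [9, 10, 13, 15, 17, 19]; color 2: [11, 12, 14, 16, 18, 20].
(χ(G) = 2 ≤ 2.)

Yes, G is 2-colorable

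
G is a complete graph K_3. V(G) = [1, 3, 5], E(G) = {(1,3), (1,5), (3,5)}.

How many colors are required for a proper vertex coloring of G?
χ(G) = 3

Clique number ω(G) = 3 (lower bound: χ ≥ ω).
The clique on [1, 3, 5] has size 3, forcing χ ≥ 3, and the coloring below uses 3 colors, so χ(G) = 3.
A valid 3-coloring: color 1: [1]; color 2: [3]; color 3: [5].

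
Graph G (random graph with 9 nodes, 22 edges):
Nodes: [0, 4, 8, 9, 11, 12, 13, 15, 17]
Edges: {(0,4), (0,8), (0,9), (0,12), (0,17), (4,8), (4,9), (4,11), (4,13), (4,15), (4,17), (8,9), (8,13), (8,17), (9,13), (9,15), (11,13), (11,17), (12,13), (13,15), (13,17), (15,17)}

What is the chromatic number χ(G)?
χ(G) = 4

Clique number ω(G) = 4 (lower bound: χ ≥ ω).
The clique on [0, 4, 8, 9] has size 4, forcing χ ≥ 4, and the coloring below uses 4 colors, so χ(G) = 4.
A valid 4-coloring: color 1: [0, 13]; color 2: [4, 12]; color 3: [9, 17]; color 4: [8, 11, 15].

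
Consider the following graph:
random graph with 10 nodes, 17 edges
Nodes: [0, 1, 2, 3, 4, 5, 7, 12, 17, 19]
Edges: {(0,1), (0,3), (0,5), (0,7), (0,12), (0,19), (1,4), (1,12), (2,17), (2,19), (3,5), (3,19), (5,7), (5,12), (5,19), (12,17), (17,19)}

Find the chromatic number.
χ(G) = 4

Clique number ω(G) = 4 (lower bound: χ ≥ ω).
The clique on [0, 3, 5, 19] has size 4, forcing χ ≥ 4, and the coloring below uses 4 colors, so χ(G) = 4.
A valid 4-coloring: color 1: [0, 4, 17]; color 2: [7, 12, 19]; color 3: [1, 2, 5]; color 4: [3].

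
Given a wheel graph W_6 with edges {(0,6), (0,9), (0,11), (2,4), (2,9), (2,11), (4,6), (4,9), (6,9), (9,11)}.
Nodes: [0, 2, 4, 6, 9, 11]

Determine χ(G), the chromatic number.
Clique number ω(G) = 3 (lower bound: χ ≥ ω).
Odd cycle [4, 2, 11, 0, 6] needs 3 colors (χ ≥ 3).
Vertex 9 is adjacent to every vertex of [0, 2, 4, 6, 11], which already need 3 colors among themselves, so 9 needs a new color (χ ≥ 4).
The coloring below uses 4 colors, so χ(G) = 4.
A valid 4-coloring: color 1: [9]; color 2: [0, 4]; color 3: [2, 6]; color 4: [11].

χ(G) = 4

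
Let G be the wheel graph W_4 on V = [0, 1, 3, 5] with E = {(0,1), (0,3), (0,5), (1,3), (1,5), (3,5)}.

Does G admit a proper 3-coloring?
No, G is not 3-colorable

The clique on vertices [0, 1, 3, 5] has size 4 > 3, so it alone needs 4 colors.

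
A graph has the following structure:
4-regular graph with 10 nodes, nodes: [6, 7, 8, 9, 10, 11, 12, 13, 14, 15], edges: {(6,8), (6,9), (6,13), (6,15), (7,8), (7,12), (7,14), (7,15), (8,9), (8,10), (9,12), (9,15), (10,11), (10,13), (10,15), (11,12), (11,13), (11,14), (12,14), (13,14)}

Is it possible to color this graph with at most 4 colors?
Yes, G is 4-colorable

A valid 4-coloring: color 1: [8, 12, 13, 15]; color 2: [7, 9, 11]; color 3: [6, 10, 14].
(χ(G) = 3 ≤ 4.)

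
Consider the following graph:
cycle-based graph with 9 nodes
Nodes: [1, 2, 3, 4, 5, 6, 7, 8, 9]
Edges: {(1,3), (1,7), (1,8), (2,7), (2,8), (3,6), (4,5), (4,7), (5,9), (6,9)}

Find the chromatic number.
χ(G) = 3

Clique number ω(G) = 2 (lower bound: χ ≥ ω).
Odd cycle [7, 4, 5, 9, 6, 3, 1] needs 3 colors (χ ≥ 3).
The coloring below uses 3 colors, so χ(G) = 3.
A valid 3-coloring: color 1: [1, 2, 4, 9]; color 2: [3, 5, 7, 8]; color 3: [6].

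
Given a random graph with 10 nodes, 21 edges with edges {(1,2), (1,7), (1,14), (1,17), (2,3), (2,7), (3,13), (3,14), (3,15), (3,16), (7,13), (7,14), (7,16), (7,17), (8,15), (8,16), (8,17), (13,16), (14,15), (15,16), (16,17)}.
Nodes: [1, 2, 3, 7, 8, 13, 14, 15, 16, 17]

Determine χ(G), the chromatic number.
Clique number ω(G) = 3 (lower bound: χ ≥ ω).
Suppose a proper 3-coloring c exists. The clique [1, 2, 7] takes 3 distinct colors; by symmetry let c(1) = 1, c(2) = 2, c(7) = 3.
- Vertex 14: neighbors [1, 7] already have colors [1, 3] ⇒ c(14) = 2.
- Vertex 17: neighbors [1, 7] already have colors [1, 3] ⇒ c(17) = 2.
- Vertex 16: neighbors [17, 7] already have colors [2, 3] ⇒ c(16) = 1.
- Vertex 3: neighbors [16, 2] already have colors [1, 2] ⇒ c(3) = 3.
- Vertex 15: neighbors [16, 14, 3] already have colors [1, 2, 3] — all 3 colors blocked. Contradiction.
The forced assignments end in a contradiction, so G has no proper 3-coloring (χ ≥ 4).
The coloring below uses 4 colors, so χ(G) = 4.
A valid 4-coloring: color 1: [1, 16]; color 2: [3, 7, 8]; color 3: [2, 13, 14, 17]; color 4: [15].

χ(G) = 4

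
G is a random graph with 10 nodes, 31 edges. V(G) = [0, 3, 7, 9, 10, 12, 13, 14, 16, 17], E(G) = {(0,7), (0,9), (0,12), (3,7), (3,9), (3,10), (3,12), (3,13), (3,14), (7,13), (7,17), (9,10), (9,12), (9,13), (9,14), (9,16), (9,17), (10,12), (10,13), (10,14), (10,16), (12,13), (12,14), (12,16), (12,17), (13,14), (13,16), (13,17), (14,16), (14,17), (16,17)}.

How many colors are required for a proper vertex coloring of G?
χ(G) = 6

Clique number ω(G) = 6 (lower bound: χ ≥ ω).
The clique on [9, 12, 13, 14, 16, 17] has size 6, forcing χ ≥ 6, and the coloring below uses 6 colors, so χ(G) = 6.
A valid 6-coloring: color 1: [7, 9]; color 2: [0, 13]; color 3: [12]; color 4: [14]; color 5: [10, 17]; color 6: [3, 16].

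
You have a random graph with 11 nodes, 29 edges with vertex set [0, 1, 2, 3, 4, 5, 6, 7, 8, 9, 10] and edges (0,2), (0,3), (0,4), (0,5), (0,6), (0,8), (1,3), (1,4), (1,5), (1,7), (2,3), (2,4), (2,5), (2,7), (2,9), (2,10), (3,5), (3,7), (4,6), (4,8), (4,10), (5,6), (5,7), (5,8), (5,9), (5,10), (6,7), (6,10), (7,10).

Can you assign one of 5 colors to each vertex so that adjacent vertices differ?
A valid 5-coloring: color 1: [4, 5]; color 2: [1, 2, 6, 8]; color 3: [0, 7, 9]; color 4: [3, 10].
(χ(G) = 4 ≤ 5.)

Yes, G is 5-colorable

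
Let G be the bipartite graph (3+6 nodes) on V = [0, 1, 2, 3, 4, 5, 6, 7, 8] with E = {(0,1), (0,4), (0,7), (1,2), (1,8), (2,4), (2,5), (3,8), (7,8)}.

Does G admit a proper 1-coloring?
No, G is not 1-colorable

Edge (0,1) forces its endpoints to differ, so 1 color is not enough.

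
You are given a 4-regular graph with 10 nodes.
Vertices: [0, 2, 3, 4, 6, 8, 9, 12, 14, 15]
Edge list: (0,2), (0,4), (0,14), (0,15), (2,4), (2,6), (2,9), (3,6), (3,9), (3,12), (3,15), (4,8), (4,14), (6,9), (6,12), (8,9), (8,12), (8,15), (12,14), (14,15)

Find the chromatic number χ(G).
Clique number ω(G) = 3 (lower bound: χ ≥ ω).
The clique on [0, 2, 4] has size 3, forcing χ ≥ 3, and the coloring below uses 3 colors, so χ(G) = 3.
A valid 3-coloring: color 1: [0, 6, 8]; color 2: [2, 3, 14]; color 3: [4, 9, 12, 15].

χ(G) = 3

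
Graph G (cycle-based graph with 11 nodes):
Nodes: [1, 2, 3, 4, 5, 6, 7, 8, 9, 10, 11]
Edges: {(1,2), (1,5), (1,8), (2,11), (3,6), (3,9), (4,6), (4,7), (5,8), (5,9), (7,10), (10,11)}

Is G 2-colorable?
No, G is not 2-colorable

The clique on vertices [1, 5, 8] has size 3 > 2, so it alone needs 3 colors.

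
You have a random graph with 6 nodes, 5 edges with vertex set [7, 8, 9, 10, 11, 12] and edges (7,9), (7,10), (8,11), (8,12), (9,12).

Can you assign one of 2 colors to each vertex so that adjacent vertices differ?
A valid 2-coloring: color 1: [8, 9, 10]; color 2: [7, 11, 12].
(χ(G) = 2 ≤ 2.)

Yes, G is 2-colorable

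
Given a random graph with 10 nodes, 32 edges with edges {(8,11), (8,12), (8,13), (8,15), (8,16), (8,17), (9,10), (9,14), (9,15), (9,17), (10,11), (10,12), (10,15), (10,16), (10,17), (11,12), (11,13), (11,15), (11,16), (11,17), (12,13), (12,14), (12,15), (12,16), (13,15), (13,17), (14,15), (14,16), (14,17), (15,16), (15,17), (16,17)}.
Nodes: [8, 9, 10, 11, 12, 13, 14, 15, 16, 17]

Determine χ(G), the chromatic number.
Clique number ω(G) = 5 (lower bound: χ ≥ ω).
The clique on [8, 11, 15, 16, 17] has size 5, forcing χ ≥ 5, and the coloring below uses 5 colors, so χ(G) = 5.
A valid 5-coloring: color 1: [15]; color 2: [12, 17]; color 3: [11, 14]; color 4: [9, 13, 16]; color 5: [8, 10].

χ(G) = 5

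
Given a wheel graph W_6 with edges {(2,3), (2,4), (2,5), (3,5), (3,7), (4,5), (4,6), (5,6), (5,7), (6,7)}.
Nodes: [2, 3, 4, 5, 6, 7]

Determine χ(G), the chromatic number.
χ(G) = 4

Clique number ω(G) = 3 (lower bound: χ ≥ ω).
Odd cycle [2, 3, 7, 6, 4] needs 3 colors (χ ≥ 3).
Vertex 5 is adjacent to every vertex of [2, 3, 4, 6, 7], which already need 3 colors among themselves, so 5 needs a new color (χ ≥ 4).
The coloring below uses 4 colors, so χ(G) = 4.
A valid 4-coloring: color 1: [5]; color 2: [2, 6]; color 3: [3, 4]; color 4: [7].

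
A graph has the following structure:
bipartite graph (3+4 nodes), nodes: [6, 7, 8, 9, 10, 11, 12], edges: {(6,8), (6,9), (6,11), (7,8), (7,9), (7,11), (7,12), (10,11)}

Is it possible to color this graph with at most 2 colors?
Yes, G is 2-colorable

A valid 2-coloring: color 1: [6, 7, 10]; color 2: [8, 9, 11, 12].
(χ(G) = 2 ≤ 2.)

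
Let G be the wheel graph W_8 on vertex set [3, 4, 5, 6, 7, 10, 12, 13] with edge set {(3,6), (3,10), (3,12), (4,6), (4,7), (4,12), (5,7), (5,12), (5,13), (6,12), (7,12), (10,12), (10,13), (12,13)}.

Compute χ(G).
Clique number ω(G) = 3 (lower bound: χ ≥ ω).
Odd cycle [4, 7, 5, 13, 10, 3, 6] needs 3 colors (χ ≥ 3).
Vertex 12 is adjacent to every vertex of [3, 4, 5, 6, 7, 10, 13], which already need 3 colors among themselves, so 12 needs a new color (χ ≥ 4).
The coloring below uses 4 colors, so χ(G) = 4.
A valid 4-coloring: color 1: [12]; color 2: [3, 4, 5]; color 3: [6, 7, 13]; color 4: [10].

χ(G) = 4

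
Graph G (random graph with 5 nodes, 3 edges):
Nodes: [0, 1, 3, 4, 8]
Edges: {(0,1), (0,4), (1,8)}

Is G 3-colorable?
A valid 3-coloring: color 1: [0, 3, 8]; color 2: [1, 4].
(χ(G) = 2 ≤ 3.)

Yes, G is 3-colorable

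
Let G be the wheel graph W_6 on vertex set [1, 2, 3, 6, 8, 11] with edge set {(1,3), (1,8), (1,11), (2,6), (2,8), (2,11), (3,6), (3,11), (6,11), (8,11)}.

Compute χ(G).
Clique number ω(G) = 3 (lower bound: χ ≥ ω).
Odd cycle [6, 2, 8, 1, 3] needs 3 colors (χ ≥ 3).
Vertex 11 is adjacent to every vertex of [1, 2, 3, 6, 8], which already need 3 colors among themselves, so 11 needs a new color (χ ≥ 4).
The coloring below uses 4 colors, so χ(G) = 4.
A valid 4-coloring: color 1: [11]; color 2: [1, 6]; color 3: [2, 3]; color 4: [8].

χ(G) = 4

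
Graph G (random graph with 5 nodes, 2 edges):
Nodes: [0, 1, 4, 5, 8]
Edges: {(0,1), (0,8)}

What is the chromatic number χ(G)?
χ(G) = 2

Clique number ω(G) = 2 (lower bound: χ ≥ ω).
The graph is bipartite (no odd cycle), so 2 colors suffice: χ(G) = 2.
A valid 2-coloring: color 1: [0, 4, 5]; color 2: [1, 8].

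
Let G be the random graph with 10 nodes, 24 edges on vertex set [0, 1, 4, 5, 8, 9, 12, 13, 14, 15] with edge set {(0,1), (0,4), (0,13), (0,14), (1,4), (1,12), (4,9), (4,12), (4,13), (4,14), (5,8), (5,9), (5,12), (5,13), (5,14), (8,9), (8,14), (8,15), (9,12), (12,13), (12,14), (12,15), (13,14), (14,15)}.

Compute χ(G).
χ(G) = 4

Clique number ω(G) = 4 (lower bound: χ ≥ ω).
The clique on [0, 4, 13, 14] has size 4, forcing χ ≥ 4, and the coloring below uses 4 colors, so χ(G) = 4.
A valid 4-coloring: color 1: [1, 9, 14]; color 2: [0, 8, 12]; color 3: [4, 5, 15]; color 4: [13].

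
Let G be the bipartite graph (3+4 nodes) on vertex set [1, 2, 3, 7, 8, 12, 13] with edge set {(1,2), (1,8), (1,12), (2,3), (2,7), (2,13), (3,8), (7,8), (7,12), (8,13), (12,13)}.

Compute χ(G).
χ(G) = 2

Clique number ω(G) = 2 (lower bound: χ ≥ ω).
The graph is bipartite (no odd cycle), so 2 colors suffice: χ(G) = 2.
A valid 2-coloring: color 1: [2, 8, 12]; color 2: [1, 3, 7, 13].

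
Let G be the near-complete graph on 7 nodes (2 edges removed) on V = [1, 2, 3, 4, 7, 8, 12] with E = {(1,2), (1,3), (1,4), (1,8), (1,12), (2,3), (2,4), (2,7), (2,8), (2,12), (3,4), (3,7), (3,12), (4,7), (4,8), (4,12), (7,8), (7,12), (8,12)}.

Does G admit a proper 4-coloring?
The clique on vertices [1, 2, 4, 8, 12] has size 5 > 4, so it alone needs 5 colors.

No, G is not 4-colorable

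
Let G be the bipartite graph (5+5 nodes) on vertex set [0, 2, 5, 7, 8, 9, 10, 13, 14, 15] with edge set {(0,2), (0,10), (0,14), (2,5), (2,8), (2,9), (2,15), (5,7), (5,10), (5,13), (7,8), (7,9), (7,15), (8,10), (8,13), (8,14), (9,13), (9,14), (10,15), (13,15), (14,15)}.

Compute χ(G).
Clique number ω(G) = 2 (lower bound: χ ≥ ω).
The graph is bipartite (no odd cycle), so 2 colors suffice: χ(G) = 2.
A valid 2-coloring: color 1: [2, 7, 10, 13, 14]; color 2: [0, 5, 8, 9, 15].

χ(G) = 2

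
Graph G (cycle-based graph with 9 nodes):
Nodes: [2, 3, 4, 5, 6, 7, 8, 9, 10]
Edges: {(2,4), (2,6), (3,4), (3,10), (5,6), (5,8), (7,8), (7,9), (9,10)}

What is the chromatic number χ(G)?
χ(G) = 3

Clique number ω(G) = 2 (lower bound: χ ≥ ω).
Odd cycle [8, 5, 6, 2, 4, 3, 10, 9, 7] needs 3 colors (χ ≥ 3).
The coloring below uses 3 colors, so χ(G) = 3.
A valid 3-coloring: color 1: [4, 6, 8, 9]; color 2: [2, 3, 5, 7]; color 3: [10].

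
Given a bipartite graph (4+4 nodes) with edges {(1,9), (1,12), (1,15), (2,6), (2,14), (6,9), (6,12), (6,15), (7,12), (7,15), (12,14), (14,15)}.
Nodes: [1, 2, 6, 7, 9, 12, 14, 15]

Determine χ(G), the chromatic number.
Clique number ω(G) = 2 (lower bound: χ ≥ ω).
The graph is bipartite (no odd cycle), so 2 colors suffice: χ(G) = 2.
A valid 2-coloring: color 1: [2, 9, 12, 15]; color 2: [1, 6, 7, 14].

χ(G) = 2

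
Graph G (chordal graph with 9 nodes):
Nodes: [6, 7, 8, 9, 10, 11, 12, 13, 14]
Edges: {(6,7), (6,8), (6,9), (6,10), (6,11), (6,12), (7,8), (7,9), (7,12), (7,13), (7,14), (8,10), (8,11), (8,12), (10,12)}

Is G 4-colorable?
Yes, G is 4-colorable

A valid 4-coloring: color 1: [6, 13, 14]; color 2: [7, 10, 11]; color 3: [8, 9]; color 4: [12].
(χ(G) = 4 ≤ 4.)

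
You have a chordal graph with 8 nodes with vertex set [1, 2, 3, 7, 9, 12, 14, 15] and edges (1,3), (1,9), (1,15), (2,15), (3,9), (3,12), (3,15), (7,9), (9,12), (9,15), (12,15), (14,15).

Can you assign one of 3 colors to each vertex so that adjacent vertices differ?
The clique on vertices [1, 3, 9, 15] has size 4 > 3, so it alone needs 4 colors.

No, G is not 3-colorable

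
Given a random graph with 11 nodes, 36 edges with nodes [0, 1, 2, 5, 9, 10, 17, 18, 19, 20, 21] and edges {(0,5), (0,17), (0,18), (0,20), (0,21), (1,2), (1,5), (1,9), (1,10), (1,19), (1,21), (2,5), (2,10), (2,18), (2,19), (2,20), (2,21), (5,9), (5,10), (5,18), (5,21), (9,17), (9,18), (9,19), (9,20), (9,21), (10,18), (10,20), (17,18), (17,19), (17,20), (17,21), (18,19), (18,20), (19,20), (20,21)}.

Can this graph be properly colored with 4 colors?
No, G is not 4-colorable

The clique on vertices [9, 17, 18, 19, 20] has size 5 > 4, so it alone needs 5 colors.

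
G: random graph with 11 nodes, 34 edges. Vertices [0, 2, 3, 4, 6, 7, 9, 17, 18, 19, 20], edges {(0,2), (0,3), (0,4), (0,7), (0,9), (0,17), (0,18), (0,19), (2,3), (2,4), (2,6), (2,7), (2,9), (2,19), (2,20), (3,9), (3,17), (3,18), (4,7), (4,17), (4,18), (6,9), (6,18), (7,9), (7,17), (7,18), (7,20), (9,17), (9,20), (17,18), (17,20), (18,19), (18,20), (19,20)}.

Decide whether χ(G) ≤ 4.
The clique on vertices [0, 4, 7, 17, 18] has size 5 > 4, so it alone needs 5 colors.

No, G is not 4-colorable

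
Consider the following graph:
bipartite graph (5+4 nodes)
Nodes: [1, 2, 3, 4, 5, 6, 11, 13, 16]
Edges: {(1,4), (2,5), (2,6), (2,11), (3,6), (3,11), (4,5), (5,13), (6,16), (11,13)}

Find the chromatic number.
Clique number ω(G) = 2 (lower bound: χ ≥ ω).
The graph is bipartite (no odd cycle), so 2 colors suffice: χ(G) = 2.
A valid 2-coloring: color 1: [2, 3, 4, 13, 16]; color 2: [1, 5, 6, 11].

χ(G) = 2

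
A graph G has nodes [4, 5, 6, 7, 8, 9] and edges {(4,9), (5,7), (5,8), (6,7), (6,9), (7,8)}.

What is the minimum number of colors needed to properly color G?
Clique number ω(G) = 3 (lower bound: χ ≥ ω).
The clique on [5, 7, 8] has size 3, forcing χ ≥ 3, and the coloring below uses 3 colors, so χ(G) = 3.
A valid 3-coloring: color 1: [7, 9]; color 2: [4, 6, 8]; color 3: [5].

χ(G) = 3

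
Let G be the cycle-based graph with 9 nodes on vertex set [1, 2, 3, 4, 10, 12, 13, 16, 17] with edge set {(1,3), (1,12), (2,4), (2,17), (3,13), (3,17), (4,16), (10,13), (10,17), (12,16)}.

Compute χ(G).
χ(G) = 3

Clique number ω(G) = 2 (lower bound: χ ≥ ω).
Odd cycle [2, 4, 16, 12, 1, 3, 17] needs 3 colors (χ ≥ 3).
The coloring below uses 3 colors, so χ(G) = 3.
A valid 3-coloring: color 1: [4, 12, 13, 17]; color 2: [2, 3, 10, 16]; color 3: [1].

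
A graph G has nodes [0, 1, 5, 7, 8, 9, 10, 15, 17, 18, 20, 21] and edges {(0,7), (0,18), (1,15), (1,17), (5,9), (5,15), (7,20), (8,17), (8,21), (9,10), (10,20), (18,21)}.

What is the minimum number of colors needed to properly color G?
Clique number ω(G) = 2 (lower bound: χ ≥ ω).
The graph is bipartite (no odd cycle), so 2 colors suffice: χ(G) = 2.
A valid 2-coloring: color 1: [0, 9, 15, 17, 20, 21]; color 2: [1, 5, 7, 8, 10, 18].

χ(G) = 2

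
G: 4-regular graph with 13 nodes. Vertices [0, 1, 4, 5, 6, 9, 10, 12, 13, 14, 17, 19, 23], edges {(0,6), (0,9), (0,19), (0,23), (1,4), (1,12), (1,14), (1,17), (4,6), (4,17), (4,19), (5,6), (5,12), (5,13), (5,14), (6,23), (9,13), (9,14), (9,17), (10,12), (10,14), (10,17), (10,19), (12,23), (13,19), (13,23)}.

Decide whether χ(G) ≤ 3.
A valid 3-coloring: color 1: [6, 12, 14, 17, 19]; color 2: [0, 1, 10, 13]; color 3: [4, 5, 9, 23].
(χ(G) = 3 ≤ 3.)

Yes, G is 3-colorable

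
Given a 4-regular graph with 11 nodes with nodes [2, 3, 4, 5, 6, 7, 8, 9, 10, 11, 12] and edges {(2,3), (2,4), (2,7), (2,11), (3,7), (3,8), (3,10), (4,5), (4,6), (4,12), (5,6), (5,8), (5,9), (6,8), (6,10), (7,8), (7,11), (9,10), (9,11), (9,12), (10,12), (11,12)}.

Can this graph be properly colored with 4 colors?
A valid 4-coloring: color 1: [4, 7, 10]; color 2: [2, 8, 9]; color 3: [3, 6, 11]; color 4: [5, 12].
(χ(G) = 4 ≤ 4.)

Yes, G is 4-colorable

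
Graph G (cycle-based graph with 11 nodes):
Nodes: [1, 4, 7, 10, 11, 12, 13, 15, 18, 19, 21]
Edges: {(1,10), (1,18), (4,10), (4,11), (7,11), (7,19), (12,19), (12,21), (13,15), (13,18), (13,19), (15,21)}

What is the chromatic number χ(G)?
Clique number ω(G) = 2 (lower bound: χ ≥ ω).
Odd cycle [13, 19, 12, 21, 15] needs 3 colors (χ ≥ 3).
The coloring below uses 3 colors, so χ(G) = 3.
A valid 3-coloring: color 1: [1, 4, 7, 13, 21]; color 2: [10, 11, 15, 18, 19]; color 3: [12].

χ(G) = 3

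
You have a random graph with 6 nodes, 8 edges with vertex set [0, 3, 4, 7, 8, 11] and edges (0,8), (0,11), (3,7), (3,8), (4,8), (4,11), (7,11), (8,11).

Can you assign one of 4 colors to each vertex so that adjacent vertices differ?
A valid 4-coloring: color 1: [7, 8]; color 2: [3, 11]; color 3: [0, 4].
(χ(G) = 3 ≤ 4.)

Yes, G is 4-colorable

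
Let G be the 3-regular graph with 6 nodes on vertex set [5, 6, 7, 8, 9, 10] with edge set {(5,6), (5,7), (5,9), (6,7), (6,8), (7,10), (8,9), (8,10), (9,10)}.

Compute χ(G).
Clique number ω(G) = 3 (lower bound: χ ≥ ω).
The clique on [8, 9, 10] has size 3, forcing χ ≥ 3, and the coloring below uses 3 colors, so χ(G) = 3.
A valid 3-coloring: color 1: [7, 9]; color 2: [6, 10]; color 3: [5, 8].

χ(G) = 3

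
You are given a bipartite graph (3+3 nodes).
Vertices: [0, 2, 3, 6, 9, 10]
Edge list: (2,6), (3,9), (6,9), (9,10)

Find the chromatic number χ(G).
Clique number ω(G) = 2 (lower bound: χ ≥ ω).
The graph is bipartite (no odd cycle), so 2 colors suffice: χ(G) = 2.
A valid 2-coloring: color 1: [0, 2, 9]; color 2: [3, 6, 10].

χ(G) = 2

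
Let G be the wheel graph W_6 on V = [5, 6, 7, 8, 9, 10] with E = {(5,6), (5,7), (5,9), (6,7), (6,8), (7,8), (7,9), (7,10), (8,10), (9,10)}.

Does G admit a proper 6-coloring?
Yes, G is 6-colorable

A valid 6-coloring: color 1: [7]; color 2: [6, 9]; color 3: [5, 8]; color 4: [10].
(χ(G) = 4 ≤ 6.)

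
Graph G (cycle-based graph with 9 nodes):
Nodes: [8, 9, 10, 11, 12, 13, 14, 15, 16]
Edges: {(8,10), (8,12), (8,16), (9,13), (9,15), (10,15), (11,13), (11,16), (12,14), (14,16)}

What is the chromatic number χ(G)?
χ(G) = 3

Clique number ω(G) = 2 (lower bound: χ ≥ ω).
Odd cycle [15, 10, 8, 16, 11, 13, 9] needs 3 colors (χ ≥ 3).
The coloring below uses 3 colors, so χ(G) = 3.
A valid 3-coloring: color 1: [8, 13, 14, 15]; color 2: [9, 10, 12, 16]; color 3: [11].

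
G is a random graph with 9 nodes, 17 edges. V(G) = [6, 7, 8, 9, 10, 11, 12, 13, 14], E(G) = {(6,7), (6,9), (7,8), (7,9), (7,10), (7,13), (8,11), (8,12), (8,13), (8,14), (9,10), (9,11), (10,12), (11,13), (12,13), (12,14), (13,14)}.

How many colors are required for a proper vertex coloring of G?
Clique number ω(G) = 4 (lower bound: χ ≥ ω).
The clique on [8, 12, 13, 14] has size 4, forcing χ ≥ 4, and the coloring below uses 4 colors, so χ(G) = 4.
A valid 4-coloring: color 1: [9, 13]; color 2: [6, 8, 10]; color 3: [7, 11, 12]; color 4: [14].

χ(G) = 4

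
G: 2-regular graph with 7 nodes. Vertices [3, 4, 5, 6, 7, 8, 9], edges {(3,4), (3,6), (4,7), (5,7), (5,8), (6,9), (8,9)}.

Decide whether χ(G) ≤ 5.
A valid 5-coloring: color 1: [4, 6, 8]; color 2: [3, 7, 9]; color 3: [5].
(χ(G) = 3 ≤ 5.)

Yes, G is 5-colorable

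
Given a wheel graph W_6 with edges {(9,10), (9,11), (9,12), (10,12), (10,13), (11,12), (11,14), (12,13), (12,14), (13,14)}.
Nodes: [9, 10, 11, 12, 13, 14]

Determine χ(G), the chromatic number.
Clique number ω(G) = 3 (lower bound: χ ≥ ω).
Odd cycle [13, 14, 11, 9, 10] needs 3 colors (χ ≥ 3).
Vertex 12 is adjacent to every vertex of [9, 10, 11, 13, 14], which already need 3 colors among themselves, so 12 needs a new color (χ ≥ 4).
The coloring below uses 4 colors, so χ(G) = 4.
A valid 4-coloring: color 1: [12]; color 2: [9, 13]; color 3: [10, 14]; color 4: [11].

χ(G) = 4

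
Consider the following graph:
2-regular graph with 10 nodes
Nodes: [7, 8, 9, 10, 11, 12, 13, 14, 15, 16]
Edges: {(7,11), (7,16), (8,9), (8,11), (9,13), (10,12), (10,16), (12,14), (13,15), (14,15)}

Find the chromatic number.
χ(G) = 2

Clique number ω(G) = 2 (lower bound: χ ≥ ω).
The graph is bipartite (no odd cycle), so 2 colors suffice: χ(G) = 2.
A valid 2-coloring: color 1: [7, 8, 10, 13, 14]; color 2: [9, 11, 12, 15, 16].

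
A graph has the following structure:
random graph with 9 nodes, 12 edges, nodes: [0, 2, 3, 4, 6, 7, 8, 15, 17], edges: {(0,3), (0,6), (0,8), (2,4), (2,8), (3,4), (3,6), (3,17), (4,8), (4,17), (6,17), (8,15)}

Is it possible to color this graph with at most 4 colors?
Yes, G is 4-colorable

A valid 4-coloring: color 1: [4, 6, 7, 15]; color 2: [3, 8]; color 3: [0, 2, 17].
(χ(G) = 3 ≤ 4.)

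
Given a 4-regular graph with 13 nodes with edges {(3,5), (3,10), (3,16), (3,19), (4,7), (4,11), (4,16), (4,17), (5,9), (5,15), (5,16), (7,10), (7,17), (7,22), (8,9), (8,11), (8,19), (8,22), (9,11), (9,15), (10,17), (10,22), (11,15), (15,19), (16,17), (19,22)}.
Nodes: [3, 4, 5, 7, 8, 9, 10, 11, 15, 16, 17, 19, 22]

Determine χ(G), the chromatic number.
Clique number ω(G) = 3 (lower bound: χ ≥ ω).
Suppose a proper 3-coloring c exists. The clique [3, 5, 16] takes 3 distinct colors; by symmetry let c(3) = 1, c(5) = 2, c(16) = 3.
- Vertex 4: neighbors [16] already have colors [3]; try each remaining color.
- Case c(4) = 1:
  - Vertex 17: neighbors [4, 16] already have colors [1, 3] ⇒ c(17) = 2.
  - Vertex 7: neighbors [4, 17] already have colors [1, 2] ⇒ c(7) = 3.
  - Vertex 10: neighbors [3, 17, 7] already have colors [1, 2, 3] — all 3 colors blocked. Contradiction.
- Case c(4) = 2:
  - Vertex 17: neighbors [4, 16] already have colors [2, 3] ⇒ c(17) = 1.
  - Vertex 7: neighbors [17, 4] already have colors [1, 2] ⇒ c(7) = 3.
  - Vertex 10: neighbors [3, 7] already have colors [1, 3] ⇒ c(10) = 2.
  - Vertex 22: neighbors [10, 7] already have colors [2, 3] ⇒ c(22) = 1.
  - Vertex 8: neighbors [22] already have colors [1]; try each remaining color.
  - Case c(8) = 2:
    - Vertex 19: neighbors [3, 8] already have colors [1, 2] ⇒ c(19) = 3.
    - Vertex 15: neighbors [5, 19] already have colors [2, 3] ⇒ c(15) = 1.
    - Vertex 9: neighbors [15, 5] already have colors [1, 2] ⇒ c(9) = 3.
    - Vertex 11: neighbors [15, 4, 9] already have colors [1, 2, 3] — all 3 colors blocked. Contradiction.
  - Case c(8) = 3:
    - Vertex 9: neighbors [5, 8] already have colors [2, 3] ⇒ c(9) = 1.
    - Vertex 11: neighbors [9, 4, 8] already have colors [1, 2, 3] — all 3 colors blocked. Contradiction.
Every case ends in a contradiction, so G has no proper 3-coloring (χ ≥ 4).
The coloring below uses 4 colors, so χ(G) = 4.
A valid 4-coloring: color 1: [4, 5, 8, 10]; color 2: [3, 15, 17, 22]; color 3: [7, 9, 16, 19]; color 4: [11].

χ(G) = 4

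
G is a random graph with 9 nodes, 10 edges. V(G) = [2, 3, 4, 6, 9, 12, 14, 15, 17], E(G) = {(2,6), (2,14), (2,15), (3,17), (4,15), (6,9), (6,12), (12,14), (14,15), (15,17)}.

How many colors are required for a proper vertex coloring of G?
Clique number ω(G) = 3 (lower bound: χ ≥ ω).
The clique on [2, 14, 15] has size 3, forcing χ ≥ 3, and the coloring below uses 3 colors, so χ(G) = 3.
A valid 3-coloring: color 1: [3, 6, 15]; color 2: [2, 4, 9, 12, 17]; color 3: [14].

χ(G) = 3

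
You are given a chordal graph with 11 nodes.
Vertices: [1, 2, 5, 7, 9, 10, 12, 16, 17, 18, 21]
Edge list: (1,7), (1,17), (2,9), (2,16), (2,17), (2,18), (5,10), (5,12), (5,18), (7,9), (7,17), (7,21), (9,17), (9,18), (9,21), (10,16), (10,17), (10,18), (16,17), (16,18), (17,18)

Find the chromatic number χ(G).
Clique number ω(G) = 4 (lower bound: χ ≥ ω).
The clique on [2, 16, 17, 18] has size 4, forcing χ ≥ 4, and the coloring below uses 4 colors, so χ(G) = 4.
A valid 4-coloring: color 1: [5, 17, 21]; color 2: [7, 12, 18]; color 3: [1, 9, 16]; color 4: [2, 10].

χ(G) = 4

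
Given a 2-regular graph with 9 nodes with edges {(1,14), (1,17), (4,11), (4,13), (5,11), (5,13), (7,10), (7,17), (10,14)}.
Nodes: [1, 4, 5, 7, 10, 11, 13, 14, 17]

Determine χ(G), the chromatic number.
χ(G) = 3

Clique number ω(G) = 2 (lower bound: χ ≥ ω).
Odd cycle [1, 14, 10, 7, 17] needs 3 colors (χ ≥ 3).
The coloring below uses 3 colors, so χ(G) = 3.
A valid 3-coloring: color 1: [7, 11, 13, 14]; color 2: [4, 5, 10, 17]; color 3: [1].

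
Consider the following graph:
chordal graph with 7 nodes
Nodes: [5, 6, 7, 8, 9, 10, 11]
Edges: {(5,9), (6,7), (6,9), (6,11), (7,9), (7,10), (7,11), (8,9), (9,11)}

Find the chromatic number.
χ(G) = 4

Clique number ω(G) = 4 (lower bound: χ ≥ ω).
The clique on [6, 7, 9, 11] has size 4, forcing χ ≥ 4, and the coloring below uses 4 colors, so χ(G) = 4.
A valid 4-coloring: color 1: [9, 10]; color 2: [5, 7, 8]; color 3: [11]; color 4: [6].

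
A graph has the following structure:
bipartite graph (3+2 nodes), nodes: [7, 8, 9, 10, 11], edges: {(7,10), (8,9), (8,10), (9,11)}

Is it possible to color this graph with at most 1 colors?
Edge (8,9) forces its endpoints to differ, so 1 color is not enough.

No, G is not 1-colorable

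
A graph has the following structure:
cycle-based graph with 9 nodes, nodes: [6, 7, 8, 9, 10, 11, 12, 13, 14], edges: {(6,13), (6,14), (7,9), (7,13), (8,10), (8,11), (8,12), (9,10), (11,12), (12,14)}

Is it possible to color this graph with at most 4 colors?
A valid 4-coloring: color 1: [8, 9, 13, 14]; color 2: [6, 7, 10, 12]; color 3: [11].
(χ(G) = 3 ≤ 4.)

Yes, G is 4-colorable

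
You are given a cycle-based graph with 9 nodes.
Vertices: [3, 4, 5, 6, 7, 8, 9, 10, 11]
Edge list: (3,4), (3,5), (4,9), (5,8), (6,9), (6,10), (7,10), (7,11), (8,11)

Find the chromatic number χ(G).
χ(G) = 3

Clique number ω(G) = 2 (lower bound: χ ≥ ω).
Odd cycle [3, 4, 9, 6, 10, 7, 11, 8, 5] needs 3 colors (χ ≥ 3).
The coloring below uses 3 colors, so χ(G) = 3.
A valid 3-coloring: color 1: [3, 8, 9, 10]; color 2: [4, 5, 6, 7]; color 3: [11].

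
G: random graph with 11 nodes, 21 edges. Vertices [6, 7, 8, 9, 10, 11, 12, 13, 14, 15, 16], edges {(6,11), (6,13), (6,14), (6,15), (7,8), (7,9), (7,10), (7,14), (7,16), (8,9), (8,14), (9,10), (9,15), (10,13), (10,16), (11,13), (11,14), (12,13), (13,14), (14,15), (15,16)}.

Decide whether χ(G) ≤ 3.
The clique on vertices [6, 11, 13, 14] has size 4 > 3, so it alone needs 4 colors.

No, G is not 3-colorable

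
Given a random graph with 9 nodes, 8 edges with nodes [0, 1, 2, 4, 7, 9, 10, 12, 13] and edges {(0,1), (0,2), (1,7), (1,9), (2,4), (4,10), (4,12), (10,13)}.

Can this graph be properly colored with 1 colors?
No, G is not 1-colorable

Edge (0,1) forces its endpoints to differ, so 1 color is not enough.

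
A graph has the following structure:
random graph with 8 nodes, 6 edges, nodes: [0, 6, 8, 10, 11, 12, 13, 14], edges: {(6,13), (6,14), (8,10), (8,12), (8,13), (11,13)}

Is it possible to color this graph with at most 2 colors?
Yes, G is 2-colorable

A valid 2-coloring: color 1: [0, 6, 8, 11]; color 2: [10, 12, 13, 14].
(χ(G) = 2 ≤ 2.)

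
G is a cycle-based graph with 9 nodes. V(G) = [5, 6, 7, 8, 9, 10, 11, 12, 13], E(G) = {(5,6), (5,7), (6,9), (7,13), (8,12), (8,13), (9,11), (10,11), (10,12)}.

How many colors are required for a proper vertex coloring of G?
Clique number ω(G) = 2 (lower bound: χ ≥ ω).
Odd cycle [8, 12, 10, 11, 9, 6, 5, 7, 13] needs 3 colors (χ ≥ 3).
The coloring below uses 3 colors, so χ(G) = 3.
A valid 3-coloring: color 1: [7, 8, 9, 10]; color 2: [6, 11, 12, 13]; color 3: [5].

χ(G) = 3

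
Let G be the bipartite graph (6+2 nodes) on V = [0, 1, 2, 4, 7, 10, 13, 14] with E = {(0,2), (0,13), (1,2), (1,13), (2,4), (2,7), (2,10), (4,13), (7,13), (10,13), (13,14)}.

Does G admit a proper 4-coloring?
Yes, G is 4-colorable

A valid 4-coloring: color 1: [2, 13]; color 2: [0, 1, 4, 7, 10, 14].
(χ(G) = 2 ≤ 4.)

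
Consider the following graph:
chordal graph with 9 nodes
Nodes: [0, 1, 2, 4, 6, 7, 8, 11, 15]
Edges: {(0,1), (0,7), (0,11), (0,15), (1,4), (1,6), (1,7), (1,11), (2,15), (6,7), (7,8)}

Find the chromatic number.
Clique number ω(G) = 3 (lower bound: χ ≥ ω).
The clique on [0, 1, 11] has size 3, forcing χ ≥ 3, and the coloring below uses 3 colors, so χ(G) = 3.
A valid 3-coloring: color 1: [1, 8, 15]; color 2: [2, 4, 7, 11]; color 3: [0, 6].

χ(G) = 3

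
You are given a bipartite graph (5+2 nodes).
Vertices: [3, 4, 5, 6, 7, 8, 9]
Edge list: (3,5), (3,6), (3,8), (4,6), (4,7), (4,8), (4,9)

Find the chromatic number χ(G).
χ(G) = 2

Clique number ω(G) = 2 (lower bound: χ ≥ ω).
The graph is bipartite (no odd cycle), so 2 colors suffice: χ(G) = 2.
A valid 2-coloring: color 1: [3, 4]; color 2: [5, 6, 7, 8, 9].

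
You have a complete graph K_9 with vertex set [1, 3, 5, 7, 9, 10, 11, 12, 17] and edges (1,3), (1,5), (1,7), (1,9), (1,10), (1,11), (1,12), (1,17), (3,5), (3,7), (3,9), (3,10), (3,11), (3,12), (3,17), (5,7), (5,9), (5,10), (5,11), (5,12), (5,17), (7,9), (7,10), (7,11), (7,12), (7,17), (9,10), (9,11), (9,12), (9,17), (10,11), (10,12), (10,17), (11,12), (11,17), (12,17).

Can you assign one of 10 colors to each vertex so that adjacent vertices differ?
Yes, G is 10-colorable

A valid 10-coloring: color 1: [5]; color 2: [7]; color 3: [10]; color 4: [12]; color 5: [17]; color 6: [11]; color 7: [1]; color 8: [3]; color 9: [9].
(χ(G) = 9 ≤ 10.)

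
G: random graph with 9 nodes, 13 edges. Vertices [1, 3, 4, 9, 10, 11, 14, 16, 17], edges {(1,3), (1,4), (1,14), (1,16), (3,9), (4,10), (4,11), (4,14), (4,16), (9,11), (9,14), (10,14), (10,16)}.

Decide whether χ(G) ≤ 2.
The clique on vertices [1, 4, 16] has size 3 > 2, so it alone needs 3 colors.

No, G is not 2-colorable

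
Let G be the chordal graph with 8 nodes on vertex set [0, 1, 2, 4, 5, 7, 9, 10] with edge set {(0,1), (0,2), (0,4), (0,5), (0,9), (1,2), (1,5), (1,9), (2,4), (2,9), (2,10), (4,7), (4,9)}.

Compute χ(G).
Clique number ω(G) = 4 (lower bound: χ ≥ ω).
The clique on [0, 1, 2, 9] has size 4, forcing χ ≥ 4, and the coloring below uses 4 colors, so χ(G) = 4.
A valid 4-coloring: color 1: [2, 5, 7]; color 2: [0, 10]; color 3: [1, 4]; color 4: [9].

χ(G) = 4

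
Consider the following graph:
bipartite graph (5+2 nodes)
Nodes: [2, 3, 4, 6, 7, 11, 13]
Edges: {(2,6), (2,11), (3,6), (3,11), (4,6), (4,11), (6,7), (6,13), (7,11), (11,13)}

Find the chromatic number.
χ(G) = 2

Clique number ω(G) = 2 (lower bound: χ ≥ ω).
The graph is bipartite (no odd cycle), so 2 colors suffice: χ(G) = 2.
A valid 2-coloring: color 1: [6, 11]; color 2: [2, 3, 4, 7, 13].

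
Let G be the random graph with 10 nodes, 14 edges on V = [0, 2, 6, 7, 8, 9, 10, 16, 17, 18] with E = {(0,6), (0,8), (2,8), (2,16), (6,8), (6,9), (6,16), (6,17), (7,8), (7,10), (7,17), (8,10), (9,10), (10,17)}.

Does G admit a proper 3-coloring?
A valid 3-coloring: color 1: [8, 9, 16, 17, 18]; color 2: [2, 6, 10]; color 3: [0, 7].
(χ(G) = 3 ≤ 3.)

Yes, G is 3-colorable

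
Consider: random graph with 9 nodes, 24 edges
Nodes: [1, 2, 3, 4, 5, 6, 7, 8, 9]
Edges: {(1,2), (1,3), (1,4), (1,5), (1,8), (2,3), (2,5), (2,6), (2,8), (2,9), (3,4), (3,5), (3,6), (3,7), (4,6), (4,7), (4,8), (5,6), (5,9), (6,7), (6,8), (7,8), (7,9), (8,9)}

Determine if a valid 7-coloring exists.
A valid 7-coloring: color 1: [1, 6, 9]; color 2: [3, 8]; color 3: [2, 4]; color 4: [5, 7].
(χ(G) = 4 ≤ 7.)

Yes, G is 7-colorable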